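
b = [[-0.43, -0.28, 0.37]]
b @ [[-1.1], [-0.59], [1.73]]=[[1.28]]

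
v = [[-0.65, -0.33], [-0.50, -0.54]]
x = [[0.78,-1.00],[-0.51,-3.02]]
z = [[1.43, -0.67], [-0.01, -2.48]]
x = v + z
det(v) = 0.19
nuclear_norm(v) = 1.20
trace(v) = -1.19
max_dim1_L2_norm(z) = 2.48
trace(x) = -2.24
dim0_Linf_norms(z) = [1.43, 2.48]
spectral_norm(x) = 3.19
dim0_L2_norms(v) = [0.82, 0.63]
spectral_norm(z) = 2.60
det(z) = -3.55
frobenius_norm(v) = 1.04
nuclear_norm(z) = 3.97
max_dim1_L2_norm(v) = 0.74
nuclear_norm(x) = 4.09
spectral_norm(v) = 1.02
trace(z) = -1.05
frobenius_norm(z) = 2.94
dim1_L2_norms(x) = [1.27, 3.06]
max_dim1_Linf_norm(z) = 2.48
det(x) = -2.87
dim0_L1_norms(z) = [1.44, 3.15]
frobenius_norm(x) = 3.31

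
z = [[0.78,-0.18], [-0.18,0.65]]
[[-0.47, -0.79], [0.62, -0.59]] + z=[[0.31, -0.97], [0.44, 0.06]]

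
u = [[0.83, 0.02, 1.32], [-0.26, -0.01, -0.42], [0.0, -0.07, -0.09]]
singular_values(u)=[1.64, 0.08, 0.0]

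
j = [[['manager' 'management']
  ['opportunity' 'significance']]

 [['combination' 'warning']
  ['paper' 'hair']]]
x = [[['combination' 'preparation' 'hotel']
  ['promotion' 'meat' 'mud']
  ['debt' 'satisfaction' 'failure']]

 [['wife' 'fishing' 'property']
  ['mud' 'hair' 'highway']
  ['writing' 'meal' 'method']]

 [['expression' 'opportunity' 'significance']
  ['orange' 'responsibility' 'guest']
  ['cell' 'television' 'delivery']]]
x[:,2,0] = ['debt', 'writing', 'cell']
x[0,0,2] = 'hotel'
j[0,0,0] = 'manager'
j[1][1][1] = 'hair'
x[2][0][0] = 'expression'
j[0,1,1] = 'significance'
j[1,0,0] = 'combination'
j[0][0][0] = 'manager'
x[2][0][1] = 'opportunity'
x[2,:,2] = ['significance', 'guest', 'delivery']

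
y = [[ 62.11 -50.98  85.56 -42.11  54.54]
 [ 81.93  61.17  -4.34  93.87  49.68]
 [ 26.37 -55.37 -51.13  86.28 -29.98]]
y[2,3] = 86.28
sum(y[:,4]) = 74.24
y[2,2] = -51.13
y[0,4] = 54.54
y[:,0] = [62.11, 81.93, 26.37]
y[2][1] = -55.37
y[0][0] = 62.11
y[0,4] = 54.54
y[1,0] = 81.93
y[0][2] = 85.56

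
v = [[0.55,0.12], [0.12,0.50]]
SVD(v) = [[-0.78, -0.63], [-0.63, 0.78]] @ diag([0.6475765067213126, 0.4024234932786874]) @ [[-0.78, -0.63], [-0.63, 0.78]]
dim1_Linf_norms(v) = [0.55, 0.5]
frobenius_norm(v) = 0.76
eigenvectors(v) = [[0.78,-0.63],[0.63,0.78]]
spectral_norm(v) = 0.65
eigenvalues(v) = [0.65, 0.4]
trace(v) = 1.05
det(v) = 0.26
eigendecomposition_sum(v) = [[0.39, 0.32], [0.32, 0.26]] + [[0.16, -0.20], [-0.2, 0.24]]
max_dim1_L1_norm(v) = 0.67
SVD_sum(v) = [[0.39,0.32], [0.32,0.26]] + [[0.16, -0.2], [-0.2, 0.24]]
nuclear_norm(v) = 1.05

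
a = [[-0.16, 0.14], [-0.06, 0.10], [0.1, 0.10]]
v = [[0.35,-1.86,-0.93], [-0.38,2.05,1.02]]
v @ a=[[-0.04, -0.23], [0.04, 0.25]]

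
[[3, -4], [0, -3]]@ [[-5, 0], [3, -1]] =[[-27, 4], [-9, 3]]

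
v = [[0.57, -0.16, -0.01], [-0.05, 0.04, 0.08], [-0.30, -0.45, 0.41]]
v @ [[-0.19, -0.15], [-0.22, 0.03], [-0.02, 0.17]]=[[-0.07, -0.09],[-0.0, 0.02],[0.15, 0.10]]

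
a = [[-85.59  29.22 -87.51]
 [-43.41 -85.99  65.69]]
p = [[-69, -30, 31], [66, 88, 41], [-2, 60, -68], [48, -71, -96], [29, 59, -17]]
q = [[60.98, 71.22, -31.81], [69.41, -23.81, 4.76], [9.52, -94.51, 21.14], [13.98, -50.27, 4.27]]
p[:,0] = [-69, 66, -2, 48, 29]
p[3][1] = -71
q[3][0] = 13.98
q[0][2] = -31.81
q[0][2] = -31.81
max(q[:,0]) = 69.41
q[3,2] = 4.27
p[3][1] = -71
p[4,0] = 29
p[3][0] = 48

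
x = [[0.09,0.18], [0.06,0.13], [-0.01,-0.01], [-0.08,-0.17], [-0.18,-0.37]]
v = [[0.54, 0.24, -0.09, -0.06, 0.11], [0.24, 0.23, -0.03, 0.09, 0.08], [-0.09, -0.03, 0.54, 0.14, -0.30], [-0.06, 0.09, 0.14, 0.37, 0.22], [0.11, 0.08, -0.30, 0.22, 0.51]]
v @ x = [[0.05, 0.1], [0.01, 0.03], [0.03, 0.06], [-0.07, -0.14], [-0.09, -0.19]]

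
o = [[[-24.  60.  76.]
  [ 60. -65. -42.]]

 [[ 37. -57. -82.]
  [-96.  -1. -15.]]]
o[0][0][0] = -24.0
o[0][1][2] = -42.0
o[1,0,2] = -82.0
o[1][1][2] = -15.0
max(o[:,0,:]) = 76.0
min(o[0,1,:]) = -65.0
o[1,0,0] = 37.0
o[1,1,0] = -96.0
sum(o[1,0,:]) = -102.0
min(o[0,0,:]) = -24.0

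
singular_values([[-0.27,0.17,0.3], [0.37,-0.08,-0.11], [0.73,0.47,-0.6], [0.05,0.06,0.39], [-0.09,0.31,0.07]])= [1.15, 0.52, 0.36]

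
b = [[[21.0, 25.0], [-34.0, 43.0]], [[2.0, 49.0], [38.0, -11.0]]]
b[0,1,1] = 43.0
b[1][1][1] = -11.0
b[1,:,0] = [2.0, 38.0]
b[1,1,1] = -11.0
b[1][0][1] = 49.0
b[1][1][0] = 38.0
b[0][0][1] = 25.0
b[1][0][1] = 49.0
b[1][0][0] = 2.0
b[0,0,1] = 25.0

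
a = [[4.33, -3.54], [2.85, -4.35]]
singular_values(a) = [7.55, 1.16]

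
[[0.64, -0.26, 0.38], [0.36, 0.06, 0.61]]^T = [[0.64,0.36],[-0.26,0.06],[0.38,0.61]]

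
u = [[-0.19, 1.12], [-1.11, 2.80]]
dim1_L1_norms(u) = [1.31, 3.91]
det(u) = 0.71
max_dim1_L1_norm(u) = 3.91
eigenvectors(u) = [[-0.91, -0.41], [-0.41, -0.91]]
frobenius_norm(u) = 3.22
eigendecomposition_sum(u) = [[0.39, -0.17], [0.17, -0.08]] + [[-0.58, 1.29],[-1.28, 2.88]]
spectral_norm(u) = 3.21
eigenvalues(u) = [0.31, 2.3]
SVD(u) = [[-0.35,-0.94],[-0.94,0.35]] @ diag([3.2114727505578182, 0.22145602819655472]) @ [[0.34,-0.94],[-0.94,-0.34]]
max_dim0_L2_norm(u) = 3.02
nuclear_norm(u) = 3.43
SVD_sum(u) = [[-0.38, 1.05],  [-1.04, 2.83]] + [[0.19, 0.07], [-0.07, -0.03]]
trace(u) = 2.61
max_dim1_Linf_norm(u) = 2.8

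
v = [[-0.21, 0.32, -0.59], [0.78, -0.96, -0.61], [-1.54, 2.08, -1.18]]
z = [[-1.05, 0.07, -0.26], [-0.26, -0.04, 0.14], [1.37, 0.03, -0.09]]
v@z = [[-0.67, -0.05, 0.15], [-1.41, 0.07, -0.28], [-0.54, -0.23, 0.8]]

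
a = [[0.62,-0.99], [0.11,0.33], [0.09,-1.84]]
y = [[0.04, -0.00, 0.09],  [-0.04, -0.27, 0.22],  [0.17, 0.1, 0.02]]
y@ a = [[0.03, -0.21], [-0.03, -0.45], [0.12, -0.17]]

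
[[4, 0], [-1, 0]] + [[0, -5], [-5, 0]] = [[4, -5], [-6, 0]]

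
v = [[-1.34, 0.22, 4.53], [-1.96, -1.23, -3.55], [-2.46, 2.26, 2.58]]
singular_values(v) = [6.66, 3.3, 1.7]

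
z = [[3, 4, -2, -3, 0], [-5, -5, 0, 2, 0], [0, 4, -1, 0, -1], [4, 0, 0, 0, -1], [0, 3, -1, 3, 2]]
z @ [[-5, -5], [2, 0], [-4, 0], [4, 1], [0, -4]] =[[-11, -18], [23, 27], [12, 4], [-20, -16], [22, -5]]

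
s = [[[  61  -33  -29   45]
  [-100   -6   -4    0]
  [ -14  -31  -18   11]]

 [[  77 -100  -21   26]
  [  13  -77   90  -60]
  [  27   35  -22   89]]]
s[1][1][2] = 90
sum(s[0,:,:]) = -118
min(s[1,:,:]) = -100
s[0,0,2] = -29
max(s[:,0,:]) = 77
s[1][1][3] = -60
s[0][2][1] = -31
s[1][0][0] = 77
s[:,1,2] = [-4, 90]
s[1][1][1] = -77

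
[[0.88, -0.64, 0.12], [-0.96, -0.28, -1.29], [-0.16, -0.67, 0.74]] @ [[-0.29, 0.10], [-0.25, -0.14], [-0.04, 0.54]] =[[-0.1,0.24], [0.4,-0.75], [0.18,0.48]]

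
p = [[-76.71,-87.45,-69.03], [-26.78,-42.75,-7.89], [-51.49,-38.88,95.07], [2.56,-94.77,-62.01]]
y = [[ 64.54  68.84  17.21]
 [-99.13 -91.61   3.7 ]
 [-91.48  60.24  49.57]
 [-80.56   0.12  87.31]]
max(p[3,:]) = 2.56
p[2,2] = 95.07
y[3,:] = [-80.56, 0.12, 87.31]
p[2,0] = -51.49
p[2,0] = -51.49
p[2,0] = -51.49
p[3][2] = -62.01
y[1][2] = 3.7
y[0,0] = 64.54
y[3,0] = -80.56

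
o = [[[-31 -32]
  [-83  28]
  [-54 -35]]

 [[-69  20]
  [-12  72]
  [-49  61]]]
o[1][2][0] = -49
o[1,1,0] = -12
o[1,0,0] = -69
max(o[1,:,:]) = 72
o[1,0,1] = 20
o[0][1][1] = 28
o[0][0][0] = -31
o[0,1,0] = -83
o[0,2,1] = -35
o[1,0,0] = -69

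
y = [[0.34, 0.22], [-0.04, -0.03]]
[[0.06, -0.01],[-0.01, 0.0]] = y @ [[0.33, -0.25], [-0.25, 0.33]]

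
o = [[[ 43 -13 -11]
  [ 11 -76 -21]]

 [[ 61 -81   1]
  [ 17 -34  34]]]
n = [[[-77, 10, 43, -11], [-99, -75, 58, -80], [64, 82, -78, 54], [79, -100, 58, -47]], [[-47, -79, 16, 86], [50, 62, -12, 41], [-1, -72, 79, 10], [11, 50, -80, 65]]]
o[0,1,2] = -21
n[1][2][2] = 79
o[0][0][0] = 43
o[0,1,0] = 11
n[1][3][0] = 11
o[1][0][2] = 1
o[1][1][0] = 17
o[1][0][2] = 1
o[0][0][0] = 43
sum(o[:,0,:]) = 0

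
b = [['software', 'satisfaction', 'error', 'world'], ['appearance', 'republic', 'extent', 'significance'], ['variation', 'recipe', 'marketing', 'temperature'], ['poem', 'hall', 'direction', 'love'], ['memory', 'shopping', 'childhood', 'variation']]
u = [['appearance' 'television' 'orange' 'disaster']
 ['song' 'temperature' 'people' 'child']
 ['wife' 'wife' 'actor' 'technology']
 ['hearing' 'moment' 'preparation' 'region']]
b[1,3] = 'significance'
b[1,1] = 'republic'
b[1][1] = 'republic'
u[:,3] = ['disaster', 'child', 'technology', 'region']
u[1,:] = ['song', 'temperature', 'people', 'child']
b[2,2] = 'marketing'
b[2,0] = 'variation'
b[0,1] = 'satisfaction'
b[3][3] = 'love'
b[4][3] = 'variation'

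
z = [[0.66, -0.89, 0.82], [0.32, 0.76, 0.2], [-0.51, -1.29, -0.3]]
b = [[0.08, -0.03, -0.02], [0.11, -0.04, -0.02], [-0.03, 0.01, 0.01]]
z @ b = [[-0.07,0.02,0.01], [0.10,-0.04,-0.02], [-0.17,0.06,0.03]]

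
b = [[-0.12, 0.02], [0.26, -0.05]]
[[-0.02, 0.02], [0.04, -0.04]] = b@[[0.21, -0.15], [0.26, -0.04]]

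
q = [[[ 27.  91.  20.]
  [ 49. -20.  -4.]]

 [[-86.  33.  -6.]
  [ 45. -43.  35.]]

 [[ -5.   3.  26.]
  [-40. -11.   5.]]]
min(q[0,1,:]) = -20.0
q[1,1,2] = 35.0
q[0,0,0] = 27.0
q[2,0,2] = 26.0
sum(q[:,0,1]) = 127.0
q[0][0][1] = 91.0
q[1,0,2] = -6.0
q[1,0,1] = 33.0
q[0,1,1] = -20.0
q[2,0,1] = 3.0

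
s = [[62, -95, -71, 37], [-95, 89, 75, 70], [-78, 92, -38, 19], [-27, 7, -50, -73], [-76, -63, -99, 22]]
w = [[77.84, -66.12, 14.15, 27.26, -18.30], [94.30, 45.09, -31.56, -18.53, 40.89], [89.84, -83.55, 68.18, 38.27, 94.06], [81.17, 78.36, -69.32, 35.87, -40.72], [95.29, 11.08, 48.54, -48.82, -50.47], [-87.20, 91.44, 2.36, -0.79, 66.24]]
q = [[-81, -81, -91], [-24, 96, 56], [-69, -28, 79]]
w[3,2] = -69.32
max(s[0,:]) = 62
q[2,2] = 79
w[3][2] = -69.32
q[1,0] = -24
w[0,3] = 27.26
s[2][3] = 19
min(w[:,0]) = -87.2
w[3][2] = -69.32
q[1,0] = -24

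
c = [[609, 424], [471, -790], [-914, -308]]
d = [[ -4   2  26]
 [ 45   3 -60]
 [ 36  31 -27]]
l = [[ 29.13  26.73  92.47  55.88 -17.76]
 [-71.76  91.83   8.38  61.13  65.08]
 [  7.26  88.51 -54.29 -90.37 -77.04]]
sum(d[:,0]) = 77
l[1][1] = 91.83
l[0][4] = -17.76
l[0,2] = 92.47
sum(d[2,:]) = 40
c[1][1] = -790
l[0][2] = 92.47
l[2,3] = -90.37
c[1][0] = 471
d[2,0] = 36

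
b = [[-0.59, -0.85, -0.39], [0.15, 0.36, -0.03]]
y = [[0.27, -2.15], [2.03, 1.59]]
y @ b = [[-0.48, -1.00, -0.04], [-0.96, -1.15, -0.84]]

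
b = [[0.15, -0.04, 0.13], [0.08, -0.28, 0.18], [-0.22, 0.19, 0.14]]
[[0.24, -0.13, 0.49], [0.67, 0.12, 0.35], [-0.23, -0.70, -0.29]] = b@[[0.26, 0.51, 2.28], [-1.67, -1.60, 0.20], [1.01, -2.05, 1.23]]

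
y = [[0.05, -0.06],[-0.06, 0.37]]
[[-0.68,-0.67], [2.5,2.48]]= y @ [[-6.81,-6.64], [5.64,5.63]]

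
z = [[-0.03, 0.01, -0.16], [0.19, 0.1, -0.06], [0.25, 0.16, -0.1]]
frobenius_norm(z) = 0.42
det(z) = -0.00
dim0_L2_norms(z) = [0.32, 0.19, 0.2]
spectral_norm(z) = 0.39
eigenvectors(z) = [[(-0.07+0.52j), -0.07-0.52j, 0.52+0.00j],[(0.51+0j), (0.51-0j), -0.85+0.00j],[(0.68+0j), (0.68-0j), -0.08+0.00j]]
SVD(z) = [[0.09, -0.99, -0.07], [0.58, 0.11, -0.81], [0.81, 0.03, 0.58]] @ diag([0.3853549672998131, 0.16040255068080442, 0.013136624850084813]) @ [[0.80, 0.49, -0.34], [0.37, 0.04, 0.93], [-0.47, 0.87, 0.15]]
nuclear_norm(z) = 0.56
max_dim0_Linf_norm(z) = 0.25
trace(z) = -0.03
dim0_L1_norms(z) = [0.47, 0.27, 0.32]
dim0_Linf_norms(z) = [0.25, 0.16, 0.16]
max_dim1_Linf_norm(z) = 0.25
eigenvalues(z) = [(-0+0.19j), (-0-0.19j), (-0.02+0j)]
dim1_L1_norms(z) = [0.2, 0.35, 0.51]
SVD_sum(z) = [[0.03, 0.02, -0.01], [0.18, 0.11, -0.08], [0.25, 0.15, -0.11]] + [[-0.06, -0.01, -0.15], [0.01, 0.0, 0.02], [0.00, 0.0, 0.00]] + [[0.00, -0.00, -0.0], [0.0, -0.01, -0.0], [-0.0, 0.01, 0.00]]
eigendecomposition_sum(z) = [[(-0.01+0.1j), -0.00+0.06j, -0.07-0.05j], [0.09+0.00j, 0.06-0.01j, -0.04+0.08j], [0.12+0.00j, (0.08-0.01j), (-0.05+0.1j)]] + [[(-0.01-0.1j), (-0-0.06j), (-0.07+0.05j)], [0.09-0.00j, (0.06+0.01j), (-0.04-0.08j)], [0.12-0.00j, (0.08+0.01j), (-0.05-0.1j)]] + [[(-0+0j), (0.01+0j), -0.01-0.00j], [0.00-0.00j, -0.02-0.00j, (0.02+0j)], [0.00-0.00j, -0.00-0.00j, 0.00+0.00j]]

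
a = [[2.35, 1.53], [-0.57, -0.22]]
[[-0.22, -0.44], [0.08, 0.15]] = a @ [[-0.19,  -0.39], [0.15,  0.31]]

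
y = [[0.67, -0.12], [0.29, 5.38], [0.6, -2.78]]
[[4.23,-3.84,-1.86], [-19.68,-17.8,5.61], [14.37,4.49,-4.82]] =y @ [[5.61, -6.27, -2.56], [-3.96, -2.97, 1.18]]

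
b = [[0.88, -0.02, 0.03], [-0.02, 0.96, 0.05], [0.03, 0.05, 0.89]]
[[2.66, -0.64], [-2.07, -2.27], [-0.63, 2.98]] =b @ [[3.0, -0.91], [-2.06, -2.57], [-0.69, 3.52]]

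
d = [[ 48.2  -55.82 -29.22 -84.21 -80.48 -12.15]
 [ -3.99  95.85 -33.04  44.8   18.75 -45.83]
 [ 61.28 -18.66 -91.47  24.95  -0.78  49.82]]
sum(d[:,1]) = 21.369999999999994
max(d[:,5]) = 49.82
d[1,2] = -33.04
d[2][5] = 49.82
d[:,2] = [-29.22, -33.04, -91.47]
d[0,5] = -12.15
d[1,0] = -3.99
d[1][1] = 95.85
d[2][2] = -91.47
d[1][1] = 95.85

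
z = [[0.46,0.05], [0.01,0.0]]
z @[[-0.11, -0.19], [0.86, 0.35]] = [[-0.01, -0.07], [-0.0, -0.0]]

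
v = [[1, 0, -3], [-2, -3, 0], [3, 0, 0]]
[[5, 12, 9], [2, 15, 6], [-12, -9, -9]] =v @ [[-4, -3, -3], [2, -3, 0], [-3, -5, -4]]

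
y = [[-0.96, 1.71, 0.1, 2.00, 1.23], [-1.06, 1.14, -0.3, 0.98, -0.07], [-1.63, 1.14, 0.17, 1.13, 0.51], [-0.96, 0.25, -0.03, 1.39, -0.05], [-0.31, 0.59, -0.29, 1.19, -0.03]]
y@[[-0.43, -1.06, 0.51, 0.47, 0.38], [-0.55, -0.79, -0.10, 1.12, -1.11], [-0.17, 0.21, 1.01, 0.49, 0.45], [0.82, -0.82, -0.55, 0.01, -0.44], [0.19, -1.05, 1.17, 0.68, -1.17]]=[[1.33, -3.24, -0.22, 2.37, -4.54], [0.67, -0.57, -1.58, 0.59, -2.15], [1.07, -0.60, -0.8, 0.95, -2.9], [1.41, -0.27, -1.37, -0.21, -1.21], [0.83, -1.14, -1.20, 0.36, -1.39]]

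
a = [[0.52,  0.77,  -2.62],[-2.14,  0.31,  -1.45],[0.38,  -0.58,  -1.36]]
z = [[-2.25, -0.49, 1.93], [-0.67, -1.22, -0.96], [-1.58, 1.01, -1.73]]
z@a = [[0.61,-3.0,3.98], [1.90,-0.34,4.83], [-3.64,0.10,5.03]]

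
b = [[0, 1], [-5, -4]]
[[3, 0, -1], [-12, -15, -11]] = b@[[0, 3, 3], [3, 0, -1]]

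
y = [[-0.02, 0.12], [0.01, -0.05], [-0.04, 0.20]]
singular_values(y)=[0.24, 0.0]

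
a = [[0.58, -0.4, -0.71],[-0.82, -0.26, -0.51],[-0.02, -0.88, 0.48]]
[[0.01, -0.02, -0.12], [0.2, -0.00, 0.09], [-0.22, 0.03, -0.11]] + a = [[0.59, -0.42, -0.83], [-0.62, -0.26, -0.42], [-0.24, -0.85, 0.37]]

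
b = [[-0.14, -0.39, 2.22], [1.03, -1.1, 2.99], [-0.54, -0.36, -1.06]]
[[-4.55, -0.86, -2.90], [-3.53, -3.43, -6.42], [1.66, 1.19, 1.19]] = b @ [[1.69, -1.66, -1.24], [-0.94, 0.42, 1.74], [-2.11, -0.42, -1.08]]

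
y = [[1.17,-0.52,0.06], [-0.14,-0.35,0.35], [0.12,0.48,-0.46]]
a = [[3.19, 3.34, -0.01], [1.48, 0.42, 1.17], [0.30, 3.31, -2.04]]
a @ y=[[3.26, -2.83, 1.36], [1.81, -0.36, -0.3], [-0.36, -2.29, 2.11]]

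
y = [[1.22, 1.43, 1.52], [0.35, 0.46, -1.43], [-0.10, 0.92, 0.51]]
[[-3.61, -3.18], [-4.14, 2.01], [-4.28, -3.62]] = y@[[1.41, 2.65], [-5.34, -2.74], [1.52, -1.64]]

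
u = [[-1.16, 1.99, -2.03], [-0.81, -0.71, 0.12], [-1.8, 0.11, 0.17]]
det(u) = 2.77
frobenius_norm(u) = 3.73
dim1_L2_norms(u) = [3.07, 1.08, 1.81]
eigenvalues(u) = [1.26, -1.5, -1.47]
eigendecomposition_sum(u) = [[0.36, 0.33, -0.63], [-0.18, -0.17, 0.32], [-0.61, -0.56, 1.07]] + [[-24.08, 65.69, -34.06], [-21.04, 57.40, -29.76], [-24.62, 67.16, -34.82]] + [[22.56, -64.02, 32.66], [20.42, -57.95, 29.56], [23.43, -66.49, 33.92]]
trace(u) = -1.70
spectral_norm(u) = 3.16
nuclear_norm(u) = 5.54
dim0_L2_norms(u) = [2.29, 2.12, 2.04]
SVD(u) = [[-0.96, 0.21, -0.17], [0.03, -0.53, -0.85], [-0.27, -0.82, 0.5]] @ diag([3.1638147481922583, 1.9137567476252335, 0.4582699532372246]) @ [[0.50,-0.62,0.60], [0.87,0.37,-0.33], [-0.02,0.69,0.72]]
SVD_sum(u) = [[-1.52, 1.89, -1.84], [0.05, -0.07, 0.07], [-0.43, 0.54, -0.52]] + [[0.36,0.15,-0.14], [-0.87,-0.37,0.34], [-1.37,-0.58,0.53]] + [[0.00, -0.05, -0.06], [0.01, -0.27, -0.28], [-0.00, 0.16, 0.17]]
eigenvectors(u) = [[-0.49,0.6,-0.59], [0.25,0.52,-0.53], [0.83,0.61,-0.61]]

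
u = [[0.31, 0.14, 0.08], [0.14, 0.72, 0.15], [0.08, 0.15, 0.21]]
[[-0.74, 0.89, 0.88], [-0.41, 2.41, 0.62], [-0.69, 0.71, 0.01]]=u @ [[-1.82, 1.33, 2.94], [0.38, 2.92, 0.61], [-2.85, 0.81, -1.52]]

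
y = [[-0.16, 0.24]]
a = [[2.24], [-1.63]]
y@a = [[-0.75]]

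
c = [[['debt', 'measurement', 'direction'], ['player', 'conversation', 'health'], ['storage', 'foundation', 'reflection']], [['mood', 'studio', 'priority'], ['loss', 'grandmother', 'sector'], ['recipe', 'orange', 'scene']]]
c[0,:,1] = ['measurement', 'conversation', 'foundation']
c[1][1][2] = 'sector'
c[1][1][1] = 'grandmother'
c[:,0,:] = [['debt', 'measurement', 'direction'], ['mood', 'studio', 'priority']]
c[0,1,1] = 'conversation'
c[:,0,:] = [['debt', 'measurement', 'direction'], ['mood', 'studio', 'priority']]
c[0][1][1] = 'conversation'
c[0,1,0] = 'player'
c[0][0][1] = 'measurement'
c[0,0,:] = ['debt', 'measurement', 'direction']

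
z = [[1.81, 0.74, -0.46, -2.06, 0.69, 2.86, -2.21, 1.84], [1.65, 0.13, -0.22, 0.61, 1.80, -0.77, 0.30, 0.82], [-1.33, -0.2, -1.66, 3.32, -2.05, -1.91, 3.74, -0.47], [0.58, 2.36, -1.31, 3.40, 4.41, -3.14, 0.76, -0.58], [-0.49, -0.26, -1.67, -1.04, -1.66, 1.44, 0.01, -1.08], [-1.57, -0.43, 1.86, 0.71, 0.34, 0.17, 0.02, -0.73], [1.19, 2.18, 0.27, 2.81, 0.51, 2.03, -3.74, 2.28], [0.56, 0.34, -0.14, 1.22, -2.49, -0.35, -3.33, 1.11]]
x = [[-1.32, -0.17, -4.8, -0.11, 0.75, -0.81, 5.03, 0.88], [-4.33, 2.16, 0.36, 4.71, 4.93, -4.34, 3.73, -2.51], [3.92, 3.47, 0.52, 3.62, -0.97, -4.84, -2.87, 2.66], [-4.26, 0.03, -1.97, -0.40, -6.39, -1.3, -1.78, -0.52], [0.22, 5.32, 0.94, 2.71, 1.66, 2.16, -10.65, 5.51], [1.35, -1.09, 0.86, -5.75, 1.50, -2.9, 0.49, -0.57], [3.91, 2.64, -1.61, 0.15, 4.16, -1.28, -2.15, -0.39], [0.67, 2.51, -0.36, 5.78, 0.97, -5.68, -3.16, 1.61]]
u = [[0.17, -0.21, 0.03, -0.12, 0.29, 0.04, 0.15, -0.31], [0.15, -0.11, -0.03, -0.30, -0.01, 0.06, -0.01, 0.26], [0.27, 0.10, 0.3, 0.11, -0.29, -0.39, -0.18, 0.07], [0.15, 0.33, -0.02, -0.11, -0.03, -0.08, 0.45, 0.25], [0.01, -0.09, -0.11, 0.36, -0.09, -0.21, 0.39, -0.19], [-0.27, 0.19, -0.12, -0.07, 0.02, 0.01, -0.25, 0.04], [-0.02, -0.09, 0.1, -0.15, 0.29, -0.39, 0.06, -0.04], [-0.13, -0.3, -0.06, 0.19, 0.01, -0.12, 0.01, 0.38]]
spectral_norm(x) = 17.10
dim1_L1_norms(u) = [1.32, 0.93, 1.71, 1.42, 1.45, 0.97, 1.14, 1.2]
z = u @ x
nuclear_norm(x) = 62.81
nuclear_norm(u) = 4.01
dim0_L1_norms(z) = [9.18, 6.64, 7.59, 15.17, 13.95, 12.67, 14.11, 8.91]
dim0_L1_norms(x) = [19.98, 17.39, 11.42, 23.23, 21.33, 23.31, 29.86, 14.65]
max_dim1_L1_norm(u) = 1.71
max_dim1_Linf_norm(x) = 10.65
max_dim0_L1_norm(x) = 29.86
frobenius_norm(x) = 26.08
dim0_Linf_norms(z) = [1.81, 2.36, 1.86, 3.4, 4.41, 3.14, 3.74, 2.28]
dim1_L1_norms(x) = [13.87, 27.07, 22.87, 16.65, 29.17, 14.51, 16.29, 20.74]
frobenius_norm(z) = 13.99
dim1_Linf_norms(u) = [0.31, 0.3, 0.39, 0.45, 0.39, 0.27, 0.39, 0.38]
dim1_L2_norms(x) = [7.22, 10.44, 8.97, 8.26, 13.7, 6.93, 6.97, 9.28]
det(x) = -2350875.35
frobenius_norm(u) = 1.59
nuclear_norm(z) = 31.41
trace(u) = 0.61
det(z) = -865.91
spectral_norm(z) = 8.97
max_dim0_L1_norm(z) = 15.17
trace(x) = -0.82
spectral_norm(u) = 0.78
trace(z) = -0.44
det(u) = 0.00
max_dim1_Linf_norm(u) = 0.45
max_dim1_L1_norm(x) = 29.17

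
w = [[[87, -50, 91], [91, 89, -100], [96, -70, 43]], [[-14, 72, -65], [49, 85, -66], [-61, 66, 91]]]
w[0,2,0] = 96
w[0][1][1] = 89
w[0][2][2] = 43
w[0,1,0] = 91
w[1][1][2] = -66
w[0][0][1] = -50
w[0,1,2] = -100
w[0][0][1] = -50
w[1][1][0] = 49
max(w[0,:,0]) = 96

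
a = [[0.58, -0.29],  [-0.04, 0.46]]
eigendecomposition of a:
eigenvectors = [[0.98, 0.85], [-0.21, 0.53]]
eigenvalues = [0.64, 0.4]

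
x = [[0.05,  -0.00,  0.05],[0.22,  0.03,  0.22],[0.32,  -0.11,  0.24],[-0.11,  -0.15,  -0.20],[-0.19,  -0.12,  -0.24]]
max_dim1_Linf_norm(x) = 0.32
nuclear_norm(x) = 0.88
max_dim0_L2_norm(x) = 0.45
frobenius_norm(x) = 0.68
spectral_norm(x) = 0.63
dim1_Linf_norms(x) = [0.05, 0.22, 0.32, 0.2, 0.24]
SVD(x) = [[-0.11,-0.03,0.22], [-0.49,-0.01,-0.28], [-0.60,-0.69,0.25], [0.37,-0.6,-0.68], [0.50,-0.40,0.58]] @ diag([0.6345455989958265, 0.23401748986770948, 0.009364679975527253]) @ [[-0.7, -0.1, -0.71], [-0.34, 0.92, 0.21], [-0.63, -0.39, 0.67]]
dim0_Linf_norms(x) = [0.32, 0.15, 0.24]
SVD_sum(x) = [[0.05, 0.01, 0.05], [0.22, 0.03, 0.22], [0.27, 0.04, 0.27], [-0.16, -0.02, -0.17], [-0.22, -0.03, -0.22]] + [[0.0, -0.01, -0.0], [0.0, -0.0, -0.0], [0.06, -0.15, -0.03], [0.05, -0.13, -0.03], [0.03, -0.09, -0.02]] + [[-0.00, -0.0, 0.0], [0.00, 0.0, -0.00], [-0.0, -0.00, 0.0], [0.0, 0.00, -0.00], [-0.0, -0.0, 0.0]]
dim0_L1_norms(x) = [0.89, 0.41, 0.95]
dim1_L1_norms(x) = [0.1, 0.47, 0.67, 0.46, 0.55]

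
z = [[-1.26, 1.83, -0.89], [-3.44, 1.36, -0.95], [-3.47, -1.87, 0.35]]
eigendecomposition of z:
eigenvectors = [[-0.03, 0.14, -0.22],[0.43, -0.34, 0.23],[0.90, -0.93, 0.95]]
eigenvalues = [-0.42, 0.17, 0.7]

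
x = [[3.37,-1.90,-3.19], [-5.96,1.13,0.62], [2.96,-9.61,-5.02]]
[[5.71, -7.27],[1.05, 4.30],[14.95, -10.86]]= x @ [[-0.51, -0.53], [-0.72, 0.1], [-1.90, 1.66]]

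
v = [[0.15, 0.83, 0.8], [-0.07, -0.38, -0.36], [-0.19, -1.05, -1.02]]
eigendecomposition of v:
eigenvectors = [[0.60, -0.92, 0.12], [-0.27, 0.34, -0.70], [-0.76, -0.18, 0.7]]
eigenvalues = [-1.24, -0.0, -0.01]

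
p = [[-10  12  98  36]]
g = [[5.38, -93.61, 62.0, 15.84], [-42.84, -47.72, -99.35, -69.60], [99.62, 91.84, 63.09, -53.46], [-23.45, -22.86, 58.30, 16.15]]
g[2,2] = 63.09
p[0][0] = -10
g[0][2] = 62.0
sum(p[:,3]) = 36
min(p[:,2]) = 98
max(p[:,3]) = 36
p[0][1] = 12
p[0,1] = 12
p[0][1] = 12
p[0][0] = -10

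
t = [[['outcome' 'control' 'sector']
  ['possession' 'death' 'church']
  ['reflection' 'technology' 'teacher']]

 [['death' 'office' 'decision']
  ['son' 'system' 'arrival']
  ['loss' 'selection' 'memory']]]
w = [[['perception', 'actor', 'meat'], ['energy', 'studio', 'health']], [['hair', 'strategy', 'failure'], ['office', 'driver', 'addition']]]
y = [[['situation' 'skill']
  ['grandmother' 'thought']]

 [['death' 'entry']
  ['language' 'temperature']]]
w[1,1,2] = 'addition'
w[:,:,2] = [['meat', 'health'], ['failure', 'addition']]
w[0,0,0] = 'perception'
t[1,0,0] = 'death'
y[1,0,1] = 'entry'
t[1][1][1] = 'system'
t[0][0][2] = 'sector'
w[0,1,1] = 'studio'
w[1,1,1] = 'driver'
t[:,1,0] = ['possession', 'son']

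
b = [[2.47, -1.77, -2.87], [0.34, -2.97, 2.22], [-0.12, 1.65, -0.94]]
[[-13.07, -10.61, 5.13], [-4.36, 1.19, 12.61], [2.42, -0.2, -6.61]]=b @ [[-3.25, -1.44, 1.0], [1.65, 0.87, -3.3], [0.74, 1.92, 1.11]]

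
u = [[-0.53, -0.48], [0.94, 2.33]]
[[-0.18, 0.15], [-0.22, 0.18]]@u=[[0.24, 0.44],[0.29, 0.52]]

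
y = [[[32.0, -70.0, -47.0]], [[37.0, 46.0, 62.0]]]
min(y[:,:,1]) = -70.0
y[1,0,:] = [37.0, 46.0, 62.0]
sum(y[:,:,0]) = 69.0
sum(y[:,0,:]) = 60.0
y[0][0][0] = 32.0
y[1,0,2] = 62.0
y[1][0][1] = 46.0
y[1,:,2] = [62.0]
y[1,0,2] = 62.0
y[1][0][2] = 62.0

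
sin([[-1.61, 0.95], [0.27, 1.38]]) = [[-0.94, 0.60], [0.17, 0.94]]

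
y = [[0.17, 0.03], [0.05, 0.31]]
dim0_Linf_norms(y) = [0.17, 0.31]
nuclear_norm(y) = 0.48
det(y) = 0.05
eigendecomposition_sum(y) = [[0.15, -0.03], [-0.05, 0.01]] + [[0.02, 0.06],[0.1, 0.3]]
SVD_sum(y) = [[0.02, 0.07], [0.09, 0.30]] + [[0.15,  -0.04], [-0.04,  0.01]]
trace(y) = 0.48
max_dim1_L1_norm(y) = 0.36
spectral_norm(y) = 0.32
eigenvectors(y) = [[-0.95, -0.2],[0.32, -0.98]]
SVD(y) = [[0.24, 0.97], [0.97, -0.24]] @ diag([0.3208308204722717, 0.15958566550630082]) @ [[0.28, 0.96], [0.96, -0.28]]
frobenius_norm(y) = 0.36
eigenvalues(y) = [0.16, 0.32]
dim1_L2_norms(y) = [0.17, 0.31]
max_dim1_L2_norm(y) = 0.31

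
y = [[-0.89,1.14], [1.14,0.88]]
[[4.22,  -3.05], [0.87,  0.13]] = y @ [[-1.31,1.36], [2.68,-1.61]]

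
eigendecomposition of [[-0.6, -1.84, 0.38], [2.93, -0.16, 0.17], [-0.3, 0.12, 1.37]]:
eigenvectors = [[(-0.06+0.62j), -0.06-0.62j, 0.03+0.00j], [0.78+0.00j, 0.78-0.00j, (0.17+0j)], [-0.07+0.01j, -0.07-0.01j, (0.99+0j)]]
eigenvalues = [(-0.39+2.34j), (-0.39-2.34j), (1.38+0j)]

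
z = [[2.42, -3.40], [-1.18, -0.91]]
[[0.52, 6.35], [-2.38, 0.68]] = z@[[1.38, 0.56], [0.83, -1.47]]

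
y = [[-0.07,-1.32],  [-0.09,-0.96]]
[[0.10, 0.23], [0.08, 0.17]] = y @ [[-0.17, 0.05], [-0.07, -0.18]]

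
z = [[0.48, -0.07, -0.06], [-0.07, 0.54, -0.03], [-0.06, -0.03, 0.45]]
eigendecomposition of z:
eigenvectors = [[0.64, 0.58, -0.51], [0.39, -0.81, -0.43], [0.66, -0.07, 0.74]]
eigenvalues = [0.37, 0.59, 0.51]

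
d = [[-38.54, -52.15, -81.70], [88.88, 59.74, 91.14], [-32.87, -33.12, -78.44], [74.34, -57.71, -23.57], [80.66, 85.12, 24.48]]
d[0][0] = -38.54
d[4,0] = 80.66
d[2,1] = -33.12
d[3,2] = -23.57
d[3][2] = -23.57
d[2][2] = -78.44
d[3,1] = -57.71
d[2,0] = -32.87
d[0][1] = -52.15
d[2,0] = -32.87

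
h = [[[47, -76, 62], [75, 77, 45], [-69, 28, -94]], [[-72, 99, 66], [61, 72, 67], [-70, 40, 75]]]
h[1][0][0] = -72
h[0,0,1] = -76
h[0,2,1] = 28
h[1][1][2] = 67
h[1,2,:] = [-70, 40, 75]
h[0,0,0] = 47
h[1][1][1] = 72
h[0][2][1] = 28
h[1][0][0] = -72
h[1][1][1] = 72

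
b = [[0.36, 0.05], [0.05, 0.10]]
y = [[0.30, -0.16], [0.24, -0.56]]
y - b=[[-0.06, -0.21],  [0.19, -0.66]]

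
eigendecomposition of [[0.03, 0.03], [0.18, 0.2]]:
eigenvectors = [[-0.74, -0.15],[0.67, -0.99]]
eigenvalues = [0.0, 0.23]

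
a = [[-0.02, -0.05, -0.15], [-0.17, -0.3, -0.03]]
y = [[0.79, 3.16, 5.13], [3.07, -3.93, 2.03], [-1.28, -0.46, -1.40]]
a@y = [[0.02, 0.20, 0.01], [-1.02, 0.66, -1.44]]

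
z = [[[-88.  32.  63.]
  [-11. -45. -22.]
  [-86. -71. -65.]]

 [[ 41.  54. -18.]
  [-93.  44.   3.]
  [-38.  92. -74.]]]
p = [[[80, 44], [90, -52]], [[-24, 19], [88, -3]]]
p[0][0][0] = 80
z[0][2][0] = -86.0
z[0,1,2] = -22.0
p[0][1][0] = 90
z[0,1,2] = -22.0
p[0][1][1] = -52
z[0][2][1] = -71.0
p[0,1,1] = -52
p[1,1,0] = 88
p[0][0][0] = 80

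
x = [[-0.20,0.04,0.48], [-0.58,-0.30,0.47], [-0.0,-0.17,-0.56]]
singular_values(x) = [1.0, 0.51, 0.03]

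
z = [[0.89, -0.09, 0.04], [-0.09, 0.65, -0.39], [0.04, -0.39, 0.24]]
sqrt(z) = [[0.94, -0.05, 0.02], [-0.05, 0.71, -0.39], [0.02, -0.39, 0.30]]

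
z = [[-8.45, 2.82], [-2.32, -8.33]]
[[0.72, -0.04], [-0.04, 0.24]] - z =[[9.17, -2.86], [2.28, 8.57]]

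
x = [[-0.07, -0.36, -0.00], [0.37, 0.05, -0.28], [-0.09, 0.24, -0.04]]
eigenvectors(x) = [[-0.11+0.55j, -0.11-0.55j, (0.59+0j)], [0.71+0.00j, 0.71-0.00j, 0.04+0.00j], [(-0.06-0.41j), (-0.06+0.41j), 0.80+0.00j]]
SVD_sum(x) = [[-0.16, -0.13, 0.12], [0.29, 0.22, -0.21], [0.06, 0.05, -0.04]] + [[0.12, -0.23, -0.08], [0.09, -0.17, -0.06], [-0.11, 0.2, 0.06]] + [[-0.03, -0.00, -0.04], [-0.01, -0.0, -0.01], [-0.04, -0.00, -0.06]]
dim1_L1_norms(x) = [0.43, 0.7, 0.37]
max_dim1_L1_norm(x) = 0.7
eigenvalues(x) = [(0.02+0.45j), (0.02-0.45j), (-0.09+0j)]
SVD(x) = [[-0.49, 0.66, -0.57], [0.86, 0.49, -0.16], [0.17, -0.56, -0.81]] @ diag([0.49056213664790105, 0.4125126825162998, 0.0937127357975023]) @ [[0.68, 0.53, -0.50], [0.45, -0.85, -0.28], [0.57, 0.04, 0.82]]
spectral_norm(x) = 0.49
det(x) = -0.02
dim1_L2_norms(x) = [0.37, 0.47, 0.26]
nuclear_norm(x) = 1.00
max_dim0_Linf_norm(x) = 0.37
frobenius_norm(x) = 0.65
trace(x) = -0.06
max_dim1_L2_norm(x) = 0.47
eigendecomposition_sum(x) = [[(-0.02+0.15j), (-0.18-0.01j), 0.02-0.11j], [0.19-0.01j, (0.03+0.22j), (-0.14-0j)], [(-0.02-0.11j), (0.13-0.03j), 0.01+0.08j]] + [[(-0.02-0.15j), (-0.18+0.01j), 0.02+0.11j], [(0.19+0.01j), (0.03-0.22j), -0.14+0.00j], [-0.02+0.11j, 0.13+0.03j, (0.01-0.08j)]] + [[-0.03+0.00j, -0.01+0.00j, (-0.04-0j)], [-0.00+0.00j, (-0+0j), (-0-0j)], [(-0.05+0j), -0.01+0.00j, -0.06-0.00j]]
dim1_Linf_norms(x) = [0.36, 0.37, 0.24]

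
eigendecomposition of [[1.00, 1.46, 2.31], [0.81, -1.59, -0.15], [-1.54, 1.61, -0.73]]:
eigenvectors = [[0.70+0.00j, (0.44+0.36j), 0.44-0.36j], [(0.42+0j), (0.39-0.1j), (0.39+0.1j)], [-0.58+0.00j, (-0.72+0j), (-0.72-0j)]]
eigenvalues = [(-0.03+0j), (-0.65+1j), (-0.65-1j)]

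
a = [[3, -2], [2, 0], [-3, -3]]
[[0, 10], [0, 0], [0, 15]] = a@[[0, 0], [0, -5]]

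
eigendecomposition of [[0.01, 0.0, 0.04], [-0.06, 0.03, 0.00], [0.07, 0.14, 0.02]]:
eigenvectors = [[(-0.45+0j), 0.31-0.30j, (0.31+0.3j)], [(-0.29+0j), 0.08+0.43j, 0.08-0.43j], [0.85+0.00j, 0.79+0.00j, (0.79-0j)]]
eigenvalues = [(-0.06+0j), (0.06+0.05j), (0.06-0.05j)]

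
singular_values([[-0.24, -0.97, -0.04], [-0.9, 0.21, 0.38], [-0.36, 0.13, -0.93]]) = [1.01, 1.0, 1.0]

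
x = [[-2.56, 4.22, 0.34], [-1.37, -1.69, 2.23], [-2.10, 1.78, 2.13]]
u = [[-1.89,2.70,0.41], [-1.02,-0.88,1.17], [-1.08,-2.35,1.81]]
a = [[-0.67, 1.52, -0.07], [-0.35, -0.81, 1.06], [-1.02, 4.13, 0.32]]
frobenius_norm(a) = 4.78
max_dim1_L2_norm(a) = 4.27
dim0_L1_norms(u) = [3.99, 5.93, 3.39]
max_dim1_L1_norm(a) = 5.47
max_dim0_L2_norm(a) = 4.47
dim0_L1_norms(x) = [6.03, 7.69, 4.7]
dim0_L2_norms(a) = [1.27, 4.47, 1.11]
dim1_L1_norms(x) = [7.12, 5.29, 6.01]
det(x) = 9.89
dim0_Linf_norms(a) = [1.02, 4.13, 1.06]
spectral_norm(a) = 4.61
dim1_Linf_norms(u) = [2.7, 1.17, 2.35]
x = u + a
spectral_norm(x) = 5.77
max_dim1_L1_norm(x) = 7.12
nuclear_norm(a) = 6.15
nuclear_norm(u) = 6.89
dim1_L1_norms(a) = [2.26, 2.22, 5.47]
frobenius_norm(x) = 6.80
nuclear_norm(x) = 9.83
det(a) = 1.79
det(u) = -0.02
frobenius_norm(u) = 4.92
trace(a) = -1.16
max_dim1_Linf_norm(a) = 4.13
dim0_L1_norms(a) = [2.04, 6.46, 1.45]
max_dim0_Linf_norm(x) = 4.22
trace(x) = -2.12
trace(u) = -0.96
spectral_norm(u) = 3.91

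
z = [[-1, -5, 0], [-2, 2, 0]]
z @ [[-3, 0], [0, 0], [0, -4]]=[[3, 0], [6, 0]]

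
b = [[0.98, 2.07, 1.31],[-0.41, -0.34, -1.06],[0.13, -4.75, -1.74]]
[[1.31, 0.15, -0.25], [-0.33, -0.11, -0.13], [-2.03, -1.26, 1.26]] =b @ [[0.40, -0.52, 0.21],  [0.43, 0.16, -0.31],  [0.02, 0.25, 0.14]]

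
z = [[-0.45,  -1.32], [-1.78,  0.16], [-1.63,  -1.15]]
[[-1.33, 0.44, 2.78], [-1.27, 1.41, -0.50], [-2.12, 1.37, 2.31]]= z @ [[0.78, -0.8, 0.09], [0.74, -0.06, -2.14]]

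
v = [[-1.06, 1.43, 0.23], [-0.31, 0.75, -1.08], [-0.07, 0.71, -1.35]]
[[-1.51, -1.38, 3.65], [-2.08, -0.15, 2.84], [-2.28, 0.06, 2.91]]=v@ [[0.31, 0.28, -0.19], [-1.01, -0.69, 2.54], [1.14, -0.42, -0.81]]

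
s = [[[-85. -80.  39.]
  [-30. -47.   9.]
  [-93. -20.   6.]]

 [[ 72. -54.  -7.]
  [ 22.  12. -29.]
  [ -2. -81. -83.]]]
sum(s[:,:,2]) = -65.0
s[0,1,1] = -47.0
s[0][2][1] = -20.0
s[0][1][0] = -30.0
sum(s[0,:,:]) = -301.0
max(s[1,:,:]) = 72.0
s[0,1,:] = [-30.0, -47.0, 9.0]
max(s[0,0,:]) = 39.0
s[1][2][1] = -81.0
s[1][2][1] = -81.0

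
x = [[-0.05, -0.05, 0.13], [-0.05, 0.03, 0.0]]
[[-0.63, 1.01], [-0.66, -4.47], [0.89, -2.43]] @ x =[[-0.02, 0.06, -0.08], [0.26, -0.1, -0.09], [0.08, -0.12, 0.12]]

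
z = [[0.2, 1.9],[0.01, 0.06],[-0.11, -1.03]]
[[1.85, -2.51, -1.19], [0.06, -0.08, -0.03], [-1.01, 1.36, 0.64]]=z@[[1.57,0.58,0.88],  [0.81,-1.38,-0.72]]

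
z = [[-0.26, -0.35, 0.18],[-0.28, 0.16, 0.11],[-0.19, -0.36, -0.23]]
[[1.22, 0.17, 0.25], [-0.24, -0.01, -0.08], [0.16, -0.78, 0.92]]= z@[[0.52, 1.03, -0.95],  [-2.47, 0.03, -0.92],  [2.72, 2.5, -1.79]]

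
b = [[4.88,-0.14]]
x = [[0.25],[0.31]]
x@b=[[1.22, -0.04], [1.51, -0.04]]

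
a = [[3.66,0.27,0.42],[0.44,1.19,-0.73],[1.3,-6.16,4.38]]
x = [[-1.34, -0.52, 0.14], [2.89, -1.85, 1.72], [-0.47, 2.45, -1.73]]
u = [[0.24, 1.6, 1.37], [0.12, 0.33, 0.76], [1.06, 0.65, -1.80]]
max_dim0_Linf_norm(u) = 1.8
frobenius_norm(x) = 5.10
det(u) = 1.00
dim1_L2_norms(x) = [1.44, 3.84, 3.04]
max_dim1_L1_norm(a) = 11.84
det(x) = 0.05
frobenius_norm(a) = 8.64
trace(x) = -4.92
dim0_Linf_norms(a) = [3.66, 6.16, 4.38]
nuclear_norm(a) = 11.50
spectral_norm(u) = 2.53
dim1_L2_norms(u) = [2.12, 0.84, 2.19]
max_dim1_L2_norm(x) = 3.84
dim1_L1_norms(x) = [2.0, 6.46, 4.65]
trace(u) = -1.23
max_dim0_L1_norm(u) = 3.93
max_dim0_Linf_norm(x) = 2.89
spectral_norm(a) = 7.81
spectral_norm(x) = 4.63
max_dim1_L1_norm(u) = 3.51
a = u @ x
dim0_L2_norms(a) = [3.91, 6.28, 4.46]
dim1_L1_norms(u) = [3.21, 1.21, 3.51]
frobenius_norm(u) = 3.16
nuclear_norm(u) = 4.62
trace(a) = 9.23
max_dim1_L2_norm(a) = 7.67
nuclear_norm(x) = 6.78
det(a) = 0.05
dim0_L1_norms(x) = [4.7, 4.82, 3.59]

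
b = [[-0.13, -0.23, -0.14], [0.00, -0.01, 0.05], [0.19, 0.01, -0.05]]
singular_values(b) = [0.31, 0.18, 0.04]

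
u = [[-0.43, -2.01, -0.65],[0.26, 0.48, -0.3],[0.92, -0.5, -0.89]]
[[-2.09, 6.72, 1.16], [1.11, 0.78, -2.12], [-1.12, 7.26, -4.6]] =u @ [[-2.04, 2.28, -2.5], [2.14, -2.39, -1.07], [-2.05, -4.46, 3.18]]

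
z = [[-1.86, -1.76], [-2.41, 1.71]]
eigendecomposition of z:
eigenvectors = [[-0.88, 0.36], [-0.47, -0.93]]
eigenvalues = [-2.8, 2.65]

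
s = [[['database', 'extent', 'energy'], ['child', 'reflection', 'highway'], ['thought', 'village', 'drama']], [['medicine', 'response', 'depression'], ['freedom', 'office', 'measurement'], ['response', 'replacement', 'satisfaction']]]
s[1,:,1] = ['response', 'office', 'replacement']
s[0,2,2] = 'drama'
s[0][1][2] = 'highway'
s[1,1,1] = 'office'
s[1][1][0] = 'freedom'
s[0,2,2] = 'drama'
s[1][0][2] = 'depression'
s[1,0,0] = 'medicine'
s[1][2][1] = 'replacement'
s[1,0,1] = 'response'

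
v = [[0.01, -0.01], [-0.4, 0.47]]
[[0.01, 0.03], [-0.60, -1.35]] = v@ [[1.22,  1.48], [-0.23,  -1.62]]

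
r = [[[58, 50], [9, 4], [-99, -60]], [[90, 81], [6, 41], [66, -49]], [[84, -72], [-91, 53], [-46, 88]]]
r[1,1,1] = 41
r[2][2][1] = 88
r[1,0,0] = 90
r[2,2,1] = 88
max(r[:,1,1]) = 53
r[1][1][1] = 41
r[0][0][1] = 50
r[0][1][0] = 9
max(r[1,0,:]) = 90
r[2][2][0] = -46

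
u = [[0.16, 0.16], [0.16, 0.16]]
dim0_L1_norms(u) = [0.32, 0.32]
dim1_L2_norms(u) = [0.23, 0.23]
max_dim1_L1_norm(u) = 0.32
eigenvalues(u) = [0.32, 0.0]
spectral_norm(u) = 0.32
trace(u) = 0.32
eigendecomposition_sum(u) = [[0.16, 0.16], [0.16, 0.16]] + [[0.0, -0.00], [-0.00, 0.0]]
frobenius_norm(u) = 0.32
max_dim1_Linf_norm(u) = 0.16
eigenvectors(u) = [[0.71, -0.71], [0.71, 0.71]]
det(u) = 0.00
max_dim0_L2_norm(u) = 0.23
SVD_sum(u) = [[0.16, 0.16], [0.16, 0.16]] + [[0.00, -0.0], [-0.0, 0.0]]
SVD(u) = [[-0.71, -0.71], [-0.71, 0.71]] @ diag([0.32, 2.060436227487865e-17]) @ [[-0.71, -0.71], [-0.71, 0.71]]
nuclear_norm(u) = 0.32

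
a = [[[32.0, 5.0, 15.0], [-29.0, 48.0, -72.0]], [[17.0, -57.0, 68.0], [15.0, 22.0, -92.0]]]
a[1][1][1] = 22.0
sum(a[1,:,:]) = -27.0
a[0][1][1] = 48.0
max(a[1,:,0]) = 17.0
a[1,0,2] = 68.0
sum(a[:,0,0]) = 49.0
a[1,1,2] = -92.0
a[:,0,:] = [[32.0, 5.0, 15.0], [17.0, -57.0, 68.0]]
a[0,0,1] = 5.0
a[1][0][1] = -57.0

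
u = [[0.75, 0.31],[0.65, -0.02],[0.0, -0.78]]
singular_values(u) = [1.05, 0.76]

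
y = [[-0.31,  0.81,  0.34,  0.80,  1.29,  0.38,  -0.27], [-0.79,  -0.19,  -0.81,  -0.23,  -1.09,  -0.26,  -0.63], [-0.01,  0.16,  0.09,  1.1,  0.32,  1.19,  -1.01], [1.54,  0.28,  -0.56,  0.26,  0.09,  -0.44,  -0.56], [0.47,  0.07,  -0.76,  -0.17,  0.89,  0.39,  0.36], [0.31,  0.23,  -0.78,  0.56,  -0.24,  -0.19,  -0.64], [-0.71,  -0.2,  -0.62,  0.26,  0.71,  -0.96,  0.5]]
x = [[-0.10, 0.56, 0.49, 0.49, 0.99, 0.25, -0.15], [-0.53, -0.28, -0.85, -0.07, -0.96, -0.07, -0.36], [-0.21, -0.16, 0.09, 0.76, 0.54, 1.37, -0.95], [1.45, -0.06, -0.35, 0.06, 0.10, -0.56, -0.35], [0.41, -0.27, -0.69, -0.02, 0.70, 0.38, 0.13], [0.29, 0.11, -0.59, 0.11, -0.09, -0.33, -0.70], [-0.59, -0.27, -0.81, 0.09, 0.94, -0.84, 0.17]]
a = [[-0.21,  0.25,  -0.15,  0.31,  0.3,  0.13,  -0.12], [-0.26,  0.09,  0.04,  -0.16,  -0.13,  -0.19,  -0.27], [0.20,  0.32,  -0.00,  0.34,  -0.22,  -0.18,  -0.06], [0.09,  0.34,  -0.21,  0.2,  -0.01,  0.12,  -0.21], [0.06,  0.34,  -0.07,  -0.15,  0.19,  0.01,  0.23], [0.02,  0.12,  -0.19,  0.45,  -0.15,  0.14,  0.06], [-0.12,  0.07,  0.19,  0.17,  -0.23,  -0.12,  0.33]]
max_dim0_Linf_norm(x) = 1.45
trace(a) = 0.74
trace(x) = 0.31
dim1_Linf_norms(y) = [1.29, 1.09, 1.19, 1.54, 0.89, 0.78, 0.96]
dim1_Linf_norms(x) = [0.99, 0.96, 1.37, 1.45, 0.7, 0.7, 0.94]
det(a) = 0.00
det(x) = -0.55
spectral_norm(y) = 2.61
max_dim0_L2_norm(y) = 2.08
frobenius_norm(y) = 4.44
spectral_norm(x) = 2.27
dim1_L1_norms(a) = [1.47, 1.14, 1.32, 1.18, 1.05, 1.13, 1.23]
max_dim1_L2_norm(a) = 0.59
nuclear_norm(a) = 3.25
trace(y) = 1.05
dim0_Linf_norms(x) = [1.45, 0.56, 0.85, 0.76, 0.99, 1.37, 0.95]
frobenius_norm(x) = 3.94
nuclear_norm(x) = 9.00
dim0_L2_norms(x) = [1.74, 0.76, 1.6, 0.92, 1.89, 1.79, 1.31]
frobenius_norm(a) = 1.41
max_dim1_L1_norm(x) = 4.08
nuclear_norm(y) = 10.21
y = a + x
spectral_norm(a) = 0.91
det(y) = 2.00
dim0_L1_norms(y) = [4.14, 1.94, 3.96, 3.38, 4.63, 3.81, 3.97]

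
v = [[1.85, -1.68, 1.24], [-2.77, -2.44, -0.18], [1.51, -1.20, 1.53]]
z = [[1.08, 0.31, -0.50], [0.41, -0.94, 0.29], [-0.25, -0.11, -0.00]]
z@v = [[0.38,-1.97,0.52], [3.8,1.26,1.12], [-0.16,0.69,-0.29]]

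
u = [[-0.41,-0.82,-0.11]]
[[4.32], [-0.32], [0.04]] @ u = [[-1.77, -3.54, -0.48], [0.13, 0.26, 0.04], [-0.02, -0.03, -0.0]]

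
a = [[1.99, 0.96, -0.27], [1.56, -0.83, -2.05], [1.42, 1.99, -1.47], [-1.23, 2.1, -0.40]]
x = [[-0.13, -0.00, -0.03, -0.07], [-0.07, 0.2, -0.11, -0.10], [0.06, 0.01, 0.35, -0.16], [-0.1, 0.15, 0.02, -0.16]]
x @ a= [[-0.22, -0.33, 0.11], [0.14, -0.66, -0.19], [0.83, 0.41, -0.49], [0.26, -0.52, -0.25]]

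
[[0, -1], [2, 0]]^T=[[0, 2], [-1, 0]]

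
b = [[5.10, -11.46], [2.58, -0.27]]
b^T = [[5.1,2.58], [-11.46,-0.27]]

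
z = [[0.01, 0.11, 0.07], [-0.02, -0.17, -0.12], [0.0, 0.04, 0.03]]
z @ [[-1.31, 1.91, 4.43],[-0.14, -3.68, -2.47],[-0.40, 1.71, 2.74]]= [[-0.06, -0.27, -0.04], [0.1, 0.38, 0.00], [-0.02, -0.1, -0.02]]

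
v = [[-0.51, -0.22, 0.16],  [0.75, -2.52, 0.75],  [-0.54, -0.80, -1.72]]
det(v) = -3.02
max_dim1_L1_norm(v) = 4.02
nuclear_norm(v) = 5.27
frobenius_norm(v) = 3.42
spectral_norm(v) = 2.74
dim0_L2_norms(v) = [1.06, 2.65, 1.88]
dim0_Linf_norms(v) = [0.75, 2.52, 1.72]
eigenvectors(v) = [[0.84+0.00j, -0.08j, 0.00+0.08j], [0.13+0.00j, 0.31-0.59j, 0.31+0.59j], [-0.52+0.00j, 0.74+0.00j, (0.74-0j)]]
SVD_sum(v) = [[0.03, -0.11, 0.03], [0.67, -2.58, 0.60], [0.06, -0.23, 0.05]] + [[-0.03, -0.02, -0.07],[0.06, 0.05, 0.16],[-0.62, -0.57, -1.76]] + [[-0.51, -0.09, 0.21],[0.02, 0.00, -0.01],[0.02, 0.00, -0.01]]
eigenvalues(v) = [(-0.64+0j), (-2.05+0.7j), (-2.05-0.7j)]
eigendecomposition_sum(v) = [[-0.68-0.00j, (0.09+0j), (-0.04+0j)], [-0.10-0.00j, 0.01+0.00j, (-0.01+0j)], [0.42+0.00j, (-0.06-0j), 0.02-0.00j]] + [[(0.08+0.06j), (-0.16+0.03j), 0.10+0.10j], [(0.43+0.71j), (-1.27-0.28j), (0.38+1.08j)], [(-0.48+0.78j), -0.37-1.39j, -0.87+0.92j]] + [[(0.08-0.06j), -0.16-0.03j, (0.1-0.1j)], [(0.43-0.71j), -1.27+0.28j, 0.38-1.08j], [-0.48-0.78j, -0.37+1.39j, -0.87-0.92j]]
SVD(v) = [[0.04, -0.04, -1.0], [1.00, 0.09, 0.04], [0.09, -0.99, 0.05]] @ diag([2.7417127545738613, 1.9666677748148633, 0.5610071611947276]) @ [[0.25, -0.94, 0.22], [0.32, 0.29, 0.90], [0.92, 0.15, -0.37]]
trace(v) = -4.75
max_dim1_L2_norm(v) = 2.73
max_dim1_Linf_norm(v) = 2.52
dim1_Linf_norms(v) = [0.51, 2.52, 1.72]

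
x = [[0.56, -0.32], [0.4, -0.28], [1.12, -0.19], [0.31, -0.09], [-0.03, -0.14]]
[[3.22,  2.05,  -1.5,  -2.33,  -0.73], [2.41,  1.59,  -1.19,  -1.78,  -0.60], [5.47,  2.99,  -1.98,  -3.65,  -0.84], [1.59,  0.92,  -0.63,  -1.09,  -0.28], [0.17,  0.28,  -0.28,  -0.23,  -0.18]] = x@[[4.51, 2.25, -1.38, -2.87, -0.51], [-2.18, -2.47, 2.27, 2.27, 1.40]]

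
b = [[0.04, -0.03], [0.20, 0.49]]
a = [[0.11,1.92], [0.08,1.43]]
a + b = [[0.15,  1.89], [0.28,  1.92]]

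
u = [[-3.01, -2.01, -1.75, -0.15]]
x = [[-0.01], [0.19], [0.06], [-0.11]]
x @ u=[[0.03, 0.02, 0.02, 0.0],[-0.57, -0.38, -0.33, -0.03],[-0.18, -0.12, -0.1, -0.01],[0.33, 0.22, 0.19, 0.02]]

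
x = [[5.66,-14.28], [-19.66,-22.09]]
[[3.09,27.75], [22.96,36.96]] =x@[[-0.64, 0.21], [-0.47, -1.86]]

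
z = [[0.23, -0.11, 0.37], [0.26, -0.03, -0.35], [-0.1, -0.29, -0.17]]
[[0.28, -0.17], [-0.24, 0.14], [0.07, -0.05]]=z @ [[-0.11, 0.07], [-0.59, 0.36], [0.65, -0.39]]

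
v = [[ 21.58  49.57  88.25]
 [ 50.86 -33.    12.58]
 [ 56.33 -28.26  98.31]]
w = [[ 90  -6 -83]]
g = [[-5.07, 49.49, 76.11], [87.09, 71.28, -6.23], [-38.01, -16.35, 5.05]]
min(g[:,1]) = -16.35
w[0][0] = 90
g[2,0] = -38.01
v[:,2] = [88.25, 12.58, 98.31]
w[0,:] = [90, -6, -83]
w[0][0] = 90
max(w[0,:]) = 90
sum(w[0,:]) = 1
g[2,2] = 5.05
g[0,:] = [-5.07, 49.49, 76.11]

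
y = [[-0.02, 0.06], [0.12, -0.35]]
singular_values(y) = [0.38, 0.0]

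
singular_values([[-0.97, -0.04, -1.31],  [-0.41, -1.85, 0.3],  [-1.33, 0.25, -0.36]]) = [2.03, 1.92, 0.72]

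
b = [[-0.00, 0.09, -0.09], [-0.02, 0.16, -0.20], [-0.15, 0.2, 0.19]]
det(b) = 0.00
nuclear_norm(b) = 0.61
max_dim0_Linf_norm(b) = 0.2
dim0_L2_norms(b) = [0.15, 0.27, 0.29]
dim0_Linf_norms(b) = [0.15, 0.2, 0.2]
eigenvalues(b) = [(0.02+0j), (0.16+0.16j), (0.16-0.16j)]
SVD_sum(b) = [[0.01, -0.01, -0.01], [0.02, -0.02, -0.03], [-0.14, 0.17, 0.22]] + [[-0.02, 0.09, -0.08], [-0.03, 0.18, -0.17], [-0.01, 0.03, -0.03]] + [[0.01, 0.00, 0.0], [-0.01, -0.0, -0.00], [-0.00, -0.0, -0.0]]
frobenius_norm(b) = 0.43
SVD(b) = [[-0.04, -0.44, 0.9],[-0.13, -0.89, -0.44],[0.99, -0.13, -0.02]] @ diag([0.31457210451518297, 0.28575073285625485, 0.013817008829775941]) @ [[-0.46, 0.55, 0.69], [0.13, -0.73, 0.67], [0.88, 0.40, 0.27]]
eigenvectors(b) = [[-0.86+0.00j,  0.38-0.05j,  (0.38+0.05j)], [(-0.46+0j),  0.73+0.00j,  (0.73-0j)], [-0.22+0.00j,  -0.05-0.56j,  (-0.05+0.56j)]]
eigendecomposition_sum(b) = [[0.04+0.00j, (-0.02+0j), -0.00+0.00j],[(0.02+0j), (-0.01+0j), (-0+0j)],[(0.01+0j), -0.00+0.00j, (-0+0j)]] + [[-0.02-0.05j, (0.05+0.07j), (-0.04+0.07j)],[-0.02-0.10j, (0.08+0.14j), (-0.1+0.12j)],[-0.08+0.02j, (0.1-0.07j), 0.10+0.07j]] + [[-0.02+0.05j,(0.05-0.07j),-0.04-0.07j], [-0.02+0.10j,(0.08-0.14j),-0.10-0.12j], [(-0.08-0.02j),(0.1+0.07j),(0.1-0.07j)]]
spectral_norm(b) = 0.31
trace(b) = 0.35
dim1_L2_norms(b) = [0.13, 0.26, 0.31]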